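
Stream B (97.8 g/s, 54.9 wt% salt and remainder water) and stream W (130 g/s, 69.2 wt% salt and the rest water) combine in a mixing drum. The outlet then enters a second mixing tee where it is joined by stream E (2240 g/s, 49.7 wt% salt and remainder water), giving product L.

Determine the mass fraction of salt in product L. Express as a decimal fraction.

0.509

Overall, product flow = 2467.8 g/s.
salt in = 97.8×0.549 + 130×0.692 + 2240×0.497 = 1256.9 g/s.
salt fraction in L = 0.509.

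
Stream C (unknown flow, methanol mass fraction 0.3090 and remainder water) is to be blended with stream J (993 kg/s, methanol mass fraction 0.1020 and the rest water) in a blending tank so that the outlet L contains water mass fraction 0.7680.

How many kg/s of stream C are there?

Let C be the unknown flow. Total out = 993 + C.
water balance: 891.71 + 0.691·C = 0.768·(993 + C)
(0.691 − 0.768)·C = 0.768×993 − 891.71 = -129.09
C = -129.09 / -0.077 = 1676.5 kg/s

1676 kg/s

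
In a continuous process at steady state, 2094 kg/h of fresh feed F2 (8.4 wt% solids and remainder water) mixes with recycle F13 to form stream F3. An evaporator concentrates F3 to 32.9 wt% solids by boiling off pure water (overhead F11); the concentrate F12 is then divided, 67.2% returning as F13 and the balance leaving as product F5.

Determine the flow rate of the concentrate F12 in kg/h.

1630 kg/h

Overall solids balance (none leaves overhead): solids in fresh feed = solids in product, i.e. 2094×0.084 = (1−0.672)·F12·0.329.
F12 = 175.9/(0.329×0.328) = 1630 kg/h.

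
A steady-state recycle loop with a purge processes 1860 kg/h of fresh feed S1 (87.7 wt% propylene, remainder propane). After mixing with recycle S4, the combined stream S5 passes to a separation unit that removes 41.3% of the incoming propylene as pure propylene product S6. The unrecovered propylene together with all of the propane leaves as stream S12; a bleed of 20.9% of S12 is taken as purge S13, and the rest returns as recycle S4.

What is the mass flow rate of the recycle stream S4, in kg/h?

propane enters only via S1 and leaves only via the purge: 1860×0.123 = 0.209×(propane in S12), and the separation unit passes all propane, so propane in S5 = propane in S12 = 1094.6 kg/h.
propylene in S5: m_A = 1860×0.877 + (1−0.209)·(1−0.413)·m_A, so m_A = 1631.2/0.5357 = 3045.1 kg/h.
S12 = (1−0.413)×3045.1 + 1094.6 = 2882.1 kg/h.
Recycle S4 = (1−0.209)×2882.1 = 2279.8 kg/h.

2280 kg/h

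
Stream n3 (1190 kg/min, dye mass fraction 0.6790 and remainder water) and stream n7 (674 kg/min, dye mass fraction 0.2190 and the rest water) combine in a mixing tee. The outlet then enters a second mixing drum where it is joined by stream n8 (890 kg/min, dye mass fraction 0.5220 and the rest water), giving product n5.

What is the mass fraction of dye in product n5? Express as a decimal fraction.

0.5157

Overall, product flow = 2754 kg/min.
dye in = 1190×0.679 + 674×0.219 + 890×0.522 = 1420.2 kg/min.
dye fraction in n5 = 0.5157.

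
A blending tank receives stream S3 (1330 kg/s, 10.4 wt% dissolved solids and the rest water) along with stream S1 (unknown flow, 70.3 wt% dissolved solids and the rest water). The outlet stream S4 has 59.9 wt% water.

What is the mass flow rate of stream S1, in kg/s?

Let S1 be the unknown flow. Total out = 1330 + S1.
water balance: 1191.7 + 0.297·S1 = 0.599·(1330 + S1)
(0.297 − 0.599)·S1 = 0.599×1330 − 1191.7 = -395.01
S1 = -395.01 / -0.302 = 1308 kg/s

1308 kg/s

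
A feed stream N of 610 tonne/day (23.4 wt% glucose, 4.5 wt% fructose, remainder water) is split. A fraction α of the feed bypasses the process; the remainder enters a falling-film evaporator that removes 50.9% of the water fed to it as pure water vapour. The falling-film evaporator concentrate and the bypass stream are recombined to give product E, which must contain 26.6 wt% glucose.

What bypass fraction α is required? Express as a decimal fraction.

All 610×0.234 = 142.74 tonne/day of glucose reaches E, so E = 142.74/0.266 = 536.62 tonne/day and vapour = 73.383 tonne/day.
The evaporator receives (1−α)·610 of feed at 0.721 water and removes 0.509 of that water:
0.509×0.721×(1−α)×610 = 73.383
(1−α) = 73.383/223.86 = 0.3278;  α = 0.6722.

0.672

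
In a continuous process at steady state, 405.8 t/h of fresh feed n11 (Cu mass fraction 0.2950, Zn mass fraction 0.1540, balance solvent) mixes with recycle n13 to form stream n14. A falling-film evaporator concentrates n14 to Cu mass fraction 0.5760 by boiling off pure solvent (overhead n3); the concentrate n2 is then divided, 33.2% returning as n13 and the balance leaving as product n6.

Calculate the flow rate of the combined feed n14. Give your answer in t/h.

509.1 t/h

Overall Cu balance (none leaves overhead): Cu in fresh feed = Cu in product, i.e. 405.8×0.295 = (1−0.332)·n2·0.576.
n2 = 119.71/(0.576×0.668) = 311.13 t/h.
Recycle n13 = 0.332×311.13 = 103.29 t/h.
Combined feed n14 = 405.8 + 103.29 = 509.09 t/h.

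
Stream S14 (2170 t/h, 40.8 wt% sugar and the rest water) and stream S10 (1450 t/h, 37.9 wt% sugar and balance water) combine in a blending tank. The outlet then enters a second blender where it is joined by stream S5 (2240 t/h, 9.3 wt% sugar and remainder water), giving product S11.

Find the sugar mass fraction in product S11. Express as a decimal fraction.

Overall, product flow = 5860 t/h.
sugar in = 2170×0.408 + 1450×0.379 + 2240×0.093 = 1643.2 t/h.
sugar fraction in S11 = 0.280.

0.280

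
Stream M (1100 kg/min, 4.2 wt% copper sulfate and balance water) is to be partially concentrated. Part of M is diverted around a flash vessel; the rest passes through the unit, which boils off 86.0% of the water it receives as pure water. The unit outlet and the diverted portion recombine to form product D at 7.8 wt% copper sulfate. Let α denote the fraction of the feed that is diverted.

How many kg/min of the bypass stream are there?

483.8 kg/min

All 1100×0.042 = 46.2 kg/min of copper sulfate reaches D, so D = 46.2/0.078 = 592.31 kg/min and vapour = 507.69 kg/min.
The evaporator receives (1−α)·1100 of feed at 0.958 water and removes 0.860 of that water:
0.860×0.958×(1−α)×1100 = 507.69
(1−α) = 507.69/906.27 = 0.5602;  α = 0.4398.
Bypass flow = 0.4398×1100 = 483.78 kg/min.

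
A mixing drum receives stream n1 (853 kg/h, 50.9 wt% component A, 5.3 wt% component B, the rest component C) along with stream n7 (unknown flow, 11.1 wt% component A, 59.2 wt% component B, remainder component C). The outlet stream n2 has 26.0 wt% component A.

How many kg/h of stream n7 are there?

Let n7 be the unknown flow. Total out = 853 + n7.
component A balance: 434.18 + 0.111·n7 = 0.260·(853 + n7)
(0.111 − 0.260)·n7 = 0.260×853 − 434.18 = -212.4
n7 = -212.4 / -0.149 = 1425.5 kg/h

1425 kg/h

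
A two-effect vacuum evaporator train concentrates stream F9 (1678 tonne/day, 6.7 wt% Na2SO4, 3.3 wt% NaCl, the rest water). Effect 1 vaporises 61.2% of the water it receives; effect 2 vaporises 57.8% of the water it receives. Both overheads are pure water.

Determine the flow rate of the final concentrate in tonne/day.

water in feed = 1678×0.900 = 1510.2 tonne/day.
After stage 1: water left = (1−0.612)×1510.2 = 585.96; stream total = 753.76 tonne/day.
After stage 2: water left = (1−0.578)×585.96 = 247.27; final concentrate = 415.07 tonne/day.

415.1 tonne/day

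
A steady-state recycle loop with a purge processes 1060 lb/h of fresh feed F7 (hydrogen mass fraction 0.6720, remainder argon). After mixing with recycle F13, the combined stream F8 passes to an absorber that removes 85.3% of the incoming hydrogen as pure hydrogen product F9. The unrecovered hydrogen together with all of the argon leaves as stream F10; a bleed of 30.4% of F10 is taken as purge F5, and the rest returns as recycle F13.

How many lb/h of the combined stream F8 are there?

argon enters only via F7 and leaves only via the purge: 1060×0.328 = 0.304×(argon in F10), and the absorber passes all argon, so argon in F8 = argon in F10 = 1143.7 lb/h.
hydrogen in F8: m_A = 1060×0.672 + (1−0.304)·(1−0.853)·m_A, so m_A = 712.32/0.8977 = 793.51 lb/h.
F8 = 793.51 + 1143.7 = 1937.2 lb/h.

1937 lb/h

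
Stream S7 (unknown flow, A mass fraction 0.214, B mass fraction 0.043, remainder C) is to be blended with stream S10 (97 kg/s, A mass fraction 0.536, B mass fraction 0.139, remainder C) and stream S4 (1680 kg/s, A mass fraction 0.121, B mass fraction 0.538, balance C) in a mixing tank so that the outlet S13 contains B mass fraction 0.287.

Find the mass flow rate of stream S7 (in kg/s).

Let S7 be the unknown flow. Total out = 1777 + S7.
B balance: 917.32 + 0.043·S7 = 0.287·(1777 + S7)
(0.043 − 0.287)·S7 = 0.287×1777 − 917.32 = -407.32
S7 = -407.32 / -0.244 = 1669.4 kg/s

1669 kg/s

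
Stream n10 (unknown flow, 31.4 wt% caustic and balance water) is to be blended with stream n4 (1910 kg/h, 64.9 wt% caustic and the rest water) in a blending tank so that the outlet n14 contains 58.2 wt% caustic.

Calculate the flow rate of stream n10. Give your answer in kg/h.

Let n10 be the unknown flow. Total out = 1910 + n10.
caustic balance: 1239.6 + 0.314·n10 = 0.582·(1910 + n10)
(0.314 − 0.582)·n10 = 0.582×1910 − 1239.6 = -127.97
n10 = -127.97 / -0.268 = 477.5 kg/h

477.5 kg/h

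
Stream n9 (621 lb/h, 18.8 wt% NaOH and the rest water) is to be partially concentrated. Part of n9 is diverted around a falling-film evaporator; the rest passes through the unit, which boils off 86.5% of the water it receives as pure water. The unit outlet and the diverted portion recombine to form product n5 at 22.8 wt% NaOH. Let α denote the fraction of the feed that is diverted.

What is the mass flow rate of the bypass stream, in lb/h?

All 621×0.188 = 116.75 lb/h of NaOH reaches n5, so n5 = 116.75/0.228 = 512.05 lb/h and vapour = 108.95 lb/h.
The evaporator receives (1−α)·621 of feed at 0.812 water and removes 0.865 of that water:
0.865×0.812×(1−α)×621 = 108.95
(1−α) = 108.95/436.18 = 0.2498;  α = 0.7502.
Bypass flow = 0.7502×621 = 465.89 lb/h.

465.9 lb/h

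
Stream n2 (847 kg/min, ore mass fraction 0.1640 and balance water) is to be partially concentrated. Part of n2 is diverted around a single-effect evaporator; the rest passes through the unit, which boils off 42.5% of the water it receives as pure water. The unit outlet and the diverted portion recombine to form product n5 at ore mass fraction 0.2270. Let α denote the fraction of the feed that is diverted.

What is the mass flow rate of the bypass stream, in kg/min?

185.4 kg/min

All 847×0.164 = 138.91 kg/min of ore reaches n5, so n5 = 138.91/0.227 = 611.93 kg/min and vapour = 235.07 kg/min.
The evaporator receives (1−α)·847 of feed at 0.836 water and removes 0.425 of that water:
0.425×0.836×(1−α)×847 = 235.07
(1−α) = 235.07/300.94 = 0.7811;  α = 0.2189.
Bypass flow = 0.2189×847 = 185.39 kg/min.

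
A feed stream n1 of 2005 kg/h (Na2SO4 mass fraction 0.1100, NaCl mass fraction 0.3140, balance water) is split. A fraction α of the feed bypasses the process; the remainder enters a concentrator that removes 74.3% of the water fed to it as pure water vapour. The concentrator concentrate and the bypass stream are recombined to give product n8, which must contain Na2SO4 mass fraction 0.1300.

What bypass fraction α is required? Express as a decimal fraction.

All 2005×0.110 = 220.55 kg/h of Na2SO4 reaches n8, so n8 = 220.55/0.130 = 1696.5 kg/h and vapour = 308.46 kg/h.
The evaporator receives (1−α)·2005 of feed at 0.576 water and removes 0.743 of that water:
0.743×0.576×(1−α)×2005 = 308.46
(1−α) = 308.46/858.08 = 0.3595;  α = 0.6405.

0.641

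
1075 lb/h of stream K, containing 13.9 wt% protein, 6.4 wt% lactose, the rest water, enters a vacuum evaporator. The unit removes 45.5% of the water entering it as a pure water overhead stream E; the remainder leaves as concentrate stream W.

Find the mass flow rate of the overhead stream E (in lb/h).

water entering = 1075×0.797 = 856.78 lb/h; overhead removed = 0.455×856.78 = 389.83 lb/h.

389.8 lb/h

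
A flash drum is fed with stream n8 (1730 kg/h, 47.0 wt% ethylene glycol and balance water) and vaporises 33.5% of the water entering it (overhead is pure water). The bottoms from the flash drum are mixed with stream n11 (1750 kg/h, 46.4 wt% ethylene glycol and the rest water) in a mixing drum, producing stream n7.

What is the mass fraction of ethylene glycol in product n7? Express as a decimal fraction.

0.512

Vapour removed = 0.335×0.530×1730 = 307.16 kg/h; concentrate = 1422.8 kg/h.
ethylene glycol reaching the mixer = 813.1 (from concentrate) + 1750×0.464 = 1625.1 kg/h.
Product flow = 1422.8 + 1750 = 3172.8 kg/h; ethylene glycol fraction = 0.512.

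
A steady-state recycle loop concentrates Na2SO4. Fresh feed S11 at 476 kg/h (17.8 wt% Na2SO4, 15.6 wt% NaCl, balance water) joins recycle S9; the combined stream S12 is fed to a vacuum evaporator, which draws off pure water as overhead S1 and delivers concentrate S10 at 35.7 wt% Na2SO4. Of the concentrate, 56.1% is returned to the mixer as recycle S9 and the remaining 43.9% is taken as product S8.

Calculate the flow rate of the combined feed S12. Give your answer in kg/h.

779.3 kg/h

Overall Na2SO4 balance (none leaves overhead): Na2SO4 in fresh feed = Na2SO4 in product, i.e. 476×0.178 = (1−0.561)·S10·0.357.
S10 = 84.728/(0.357×0.439) = 540.62 kg/h.
Recycle S9 = 0.561×540.62 = 303.29 kg/h.
Combined feed S12 = 476 + 303.29 = 779.29 kg/h.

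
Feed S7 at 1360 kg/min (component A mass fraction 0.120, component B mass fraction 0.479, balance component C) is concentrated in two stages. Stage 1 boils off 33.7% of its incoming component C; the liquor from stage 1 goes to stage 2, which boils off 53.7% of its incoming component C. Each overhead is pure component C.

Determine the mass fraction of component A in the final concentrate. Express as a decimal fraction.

component C in feed = 1360×0.401 = 545.36 kg/min.
After stage 1: component C left = (1−0.337)×545.36 = 361.57; stream total = 1176.2 kg/min.
After stage 2: component C left = (1−0.537)×361.57 = 167.41; final concentrate = 982.05 kg/min.
component A fraction = 163.2/982.05 = 0.166.

0.166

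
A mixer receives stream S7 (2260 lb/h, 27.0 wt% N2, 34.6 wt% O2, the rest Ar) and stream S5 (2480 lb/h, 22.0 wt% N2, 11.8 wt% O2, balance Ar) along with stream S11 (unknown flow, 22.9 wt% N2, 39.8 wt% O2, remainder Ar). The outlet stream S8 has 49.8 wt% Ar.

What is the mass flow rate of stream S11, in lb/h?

1193 lb/h

Let S11 be the unknown flow. Total out = 4740 + S11.
Ar balance: 2509.6 + 0.373·S11 = 0.498·(4740 + S11)
(0.373 − 0.498)·S11 = 0.498×4740 − 2509.6 = -149.08
S11 = -149.08 / -0.125 = 1192.6 lb/h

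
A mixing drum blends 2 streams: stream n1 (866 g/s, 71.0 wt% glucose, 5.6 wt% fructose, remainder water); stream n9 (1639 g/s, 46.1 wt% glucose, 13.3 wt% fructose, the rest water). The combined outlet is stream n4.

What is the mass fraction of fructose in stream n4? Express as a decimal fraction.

0.106

Total flow out = 866 + 1639 = 2505 g/s.
fructose in = 866×0.056 + 1639×0.133 = 266.48 g/s.
fructose mass fraction in n4 = 266.48/2505 = 0.106.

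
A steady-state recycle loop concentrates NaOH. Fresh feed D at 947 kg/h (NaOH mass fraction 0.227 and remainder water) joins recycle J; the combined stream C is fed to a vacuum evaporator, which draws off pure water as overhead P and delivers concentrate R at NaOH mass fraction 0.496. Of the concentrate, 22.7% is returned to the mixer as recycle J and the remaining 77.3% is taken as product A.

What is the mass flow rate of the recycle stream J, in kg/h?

127.3 kg/h

Overall NaOH balance (none leaves overhead): NaOH in fresh feed = NaOH in product, i.e. 947×0.227 = (1−0.227)·R·0.496.
R = 214.97/(0.496×0.773) = 560.68 kg/h.
Recycle J = 0.227×560.68 = 127.27 kg/h.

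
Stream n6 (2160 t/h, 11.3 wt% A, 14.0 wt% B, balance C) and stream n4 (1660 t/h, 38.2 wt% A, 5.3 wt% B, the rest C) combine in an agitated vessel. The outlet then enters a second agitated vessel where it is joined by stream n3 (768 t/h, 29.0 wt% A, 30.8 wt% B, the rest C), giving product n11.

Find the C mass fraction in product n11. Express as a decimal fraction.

0.623

Overall, product flow = 4588 t/h.
C in = 2160×0.747 + 1660×0.565 + 768×0.402 = 2860.2 t/h.
C fraction in n11 = 0.623.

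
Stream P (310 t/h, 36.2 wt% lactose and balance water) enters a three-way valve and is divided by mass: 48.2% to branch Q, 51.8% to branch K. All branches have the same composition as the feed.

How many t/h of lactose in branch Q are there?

Branch Q total = 0.482×310 = 149.42 t/h.
lactose in Q = 0.362×149.42 = 54.09 t/h.

54.09 t/h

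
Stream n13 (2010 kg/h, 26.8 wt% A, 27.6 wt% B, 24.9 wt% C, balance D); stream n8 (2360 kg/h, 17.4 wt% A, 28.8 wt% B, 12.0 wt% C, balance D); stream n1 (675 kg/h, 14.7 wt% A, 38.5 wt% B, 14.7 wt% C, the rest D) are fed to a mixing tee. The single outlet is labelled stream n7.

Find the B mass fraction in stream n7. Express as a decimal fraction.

Total flow out = 2010 + 2360 + 675 = 5045 kg/h.
B in = 2010×0.276 + 2360×0.288 + 675×0.385 = 1494.3 kg/h.
B mass fraction in n7 = 1494.3/5045 = 0.296.

0.296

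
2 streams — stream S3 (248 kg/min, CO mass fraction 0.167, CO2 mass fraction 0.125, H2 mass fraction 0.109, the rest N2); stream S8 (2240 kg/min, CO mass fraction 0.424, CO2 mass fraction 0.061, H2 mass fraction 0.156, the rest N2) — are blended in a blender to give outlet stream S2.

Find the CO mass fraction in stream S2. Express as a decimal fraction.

Total flow out = 248 + 2240 = 2488 kg/min.
CO in = 248×0.167 + 2240×0.424 = 991.18 kg/min.
CO mass fraction in S2 = 991.18/2488 = 0.398.

0.398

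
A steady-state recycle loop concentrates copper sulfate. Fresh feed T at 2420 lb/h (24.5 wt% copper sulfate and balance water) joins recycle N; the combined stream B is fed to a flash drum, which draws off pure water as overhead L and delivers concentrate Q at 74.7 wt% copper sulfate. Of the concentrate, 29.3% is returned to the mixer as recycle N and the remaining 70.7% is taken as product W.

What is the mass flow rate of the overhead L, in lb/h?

1626 lb/h

Overall copper sulfate balance (none leaves overhead): copper sulfate in fresh feed = copper sulfate in product, i.e. 2420×0.245 = (1−0.293)·Q·0.747.
Q = 592.9/(0.747×0.707) = 1122.6 lb/h.
Recycle N = 0.293×1122.6 = 328.93 lb/h.
Combined feed B = 2420 + 328.93 = 2748.9 lb/h.
Overhead L = B − Q = 2748.9 − 1122.6 = 1626.3 lb/h.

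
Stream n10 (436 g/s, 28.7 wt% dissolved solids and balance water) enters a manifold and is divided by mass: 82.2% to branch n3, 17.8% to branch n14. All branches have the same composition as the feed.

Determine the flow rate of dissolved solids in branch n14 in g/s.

22.27 g/s

Branch n14 total = 0.178×436 = 77.608 g/s.
dissolved solids in n14 = 0.287×77.608 = 22.273 g/s.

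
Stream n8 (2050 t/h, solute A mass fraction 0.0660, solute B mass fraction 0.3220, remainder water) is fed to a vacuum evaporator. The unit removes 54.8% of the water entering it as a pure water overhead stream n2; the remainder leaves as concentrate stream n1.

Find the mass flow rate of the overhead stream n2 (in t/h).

water entering = 2050×0.612 = 1254.6 t/h; overhead removed = 0.548×1254.6 = 687.52 t/h.

687.5 t/h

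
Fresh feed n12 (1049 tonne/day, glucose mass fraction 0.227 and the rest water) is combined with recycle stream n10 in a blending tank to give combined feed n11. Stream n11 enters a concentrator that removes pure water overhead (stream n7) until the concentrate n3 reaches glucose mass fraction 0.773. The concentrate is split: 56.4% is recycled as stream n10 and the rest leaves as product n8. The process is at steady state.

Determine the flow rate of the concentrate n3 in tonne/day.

706.5 tonne/day

Overall glucose balance (none leaves overhead): glucose in fresh feed = glucose in product, i.e. 1049×0.227 = (1−0.564)·n3·0.773.
n3 = 238.12/(0.773×0.436) = 706.54 tonne/day.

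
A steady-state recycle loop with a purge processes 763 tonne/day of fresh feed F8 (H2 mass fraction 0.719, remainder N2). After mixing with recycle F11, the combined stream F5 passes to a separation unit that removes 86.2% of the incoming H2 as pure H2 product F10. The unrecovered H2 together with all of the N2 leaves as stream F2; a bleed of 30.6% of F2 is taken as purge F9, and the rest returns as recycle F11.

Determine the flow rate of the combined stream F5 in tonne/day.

N2 enters only via F8 and leaves only via the purge: 763×0.281 = 0.306×(N2 in F2), and the separation unit passes all N2, so N2 in F5 = N2 in F2 = 700.66 tonne/day.
H2 in F5: m_A = 763×0.719 + (1−0.306)·(1−0.862)·m_A, so m_A = 548.6/0.9042 = 606.7 tonne/day.
F5 = 606.7 + 700.66 = 1307.4 tonne/day.

1307 tonne/day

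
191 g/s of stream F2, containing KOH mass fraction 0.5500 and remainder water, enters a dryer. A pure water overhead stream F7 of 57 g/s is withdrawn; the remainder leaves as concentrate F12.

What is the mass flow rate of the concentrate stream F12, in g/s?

134 g/s

Concentrate = 191 − 57 = 134 g/s.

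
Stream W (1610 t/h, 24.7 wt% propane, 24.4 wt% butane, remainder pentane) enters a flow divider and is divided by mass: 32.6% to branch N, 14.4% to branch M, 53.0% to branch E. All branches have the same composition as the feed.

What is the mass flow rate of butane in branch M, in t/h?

Branch M total = 0.144×1610 = 231.84 t/h.
butane in M = 0.244×231.84 = 56.569 t/h.

56.57 t/h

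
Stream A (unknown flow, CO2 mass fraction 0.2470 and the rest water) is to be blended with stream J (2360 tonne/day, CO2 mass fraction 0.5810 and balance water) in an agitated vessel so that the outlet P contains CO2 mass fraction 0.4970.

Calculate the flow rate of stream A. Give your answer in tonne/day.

793 tonne/day

Let A be the unknown flow. Total out = 2360 + A.
CO2 balance: 1371.2 + 0.247·A = 0.497·(2360 + A)
(0.247 − 0.497)·A = 0.497×2360 − 1371.2 = -198.24
A = -198.24 / -0.250 = 792.96 tonne/day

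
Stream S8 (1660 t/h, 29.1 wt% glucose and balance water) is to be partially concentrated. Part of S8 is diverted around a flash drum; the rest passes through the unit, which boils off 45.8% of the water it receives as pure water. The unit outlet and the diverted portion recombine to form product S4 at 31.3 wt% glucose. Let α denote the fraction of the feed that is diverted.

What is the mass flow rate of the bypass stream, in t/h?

All 1660×0.291 = 483.06 t/h of glucose reaches S4, so S4 = 483.06/0.313 = 1543.3 t/h and vapour = 116.68 t/h.
The evaporator receives (1−α)·1660 of feed at 0.709 water and removes 0.458 of that water:
0.458×0.709×(1−α)×1660 = 116.68
(1−α) = 116.68/539.04 = 0.2165;  α = 0.7835.
Bypass flow = 0.7835×1660 = 1300.7 t/h.

1301 t/h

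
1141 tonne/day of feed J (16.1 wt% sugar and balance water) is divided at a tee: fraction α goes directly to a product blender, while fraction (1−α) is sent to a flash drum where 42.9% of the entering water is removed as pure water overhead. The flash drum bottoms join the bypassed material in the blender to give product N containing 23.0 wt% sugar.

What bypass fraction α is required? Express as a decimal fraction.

0.167

All 1141×0.161 = 183.7 tonne/day of sugar reaches N, so N = 183.7/0.230 = 798.7 tonne/day and vapour = 342.3 tonne/day.
The evaporator receives (1−α)·1141 of feed at 0.839 water and removes 0.429 of that water:
0.429×0.839×(1−α)×1141 = 342.3
(1−α) = 342.3/410.68 = 0.8335;  α = 0.1665.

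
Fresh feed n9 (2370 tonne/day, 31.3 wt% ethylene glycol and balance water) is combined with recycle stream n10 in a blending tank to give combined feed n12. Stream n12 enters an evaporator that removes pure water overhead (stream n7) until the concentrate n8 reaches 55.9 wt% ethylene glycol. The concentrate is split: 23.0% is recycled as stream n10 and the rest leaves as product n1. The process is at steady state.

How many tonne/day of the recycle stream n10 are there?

Overall ethylene glycol balance (none leaves overhead): ethylene glycol in fresh feed = ethylene glycol in product, i.e. 2370×0.313 = (1−0.230)·n8·0.559.
n8 = 741.81/(0.559×0.770) = 1723.4 tonne/day.
Recycle n10 = 0.230×1723.4 = 396.39 tonne/day.

396.4 tonne/day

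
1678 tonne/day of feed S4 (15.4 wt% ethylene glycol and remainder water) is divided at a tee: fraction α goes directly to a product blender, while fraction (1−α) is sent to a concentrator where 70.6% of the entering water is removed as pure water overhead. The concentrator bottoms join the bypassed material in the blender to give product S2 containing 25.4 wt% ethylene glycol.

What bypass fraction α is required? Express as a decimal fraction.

All 1678×0.154 = 258.41 tonne/day of ethylene glycol reaches S2, so S2 = 258.41/0.254 = 1017.4 tonne/day and vapour = 660.63 tonne/day.
The evaporator receives (1−α)·1678 of feed at 0.846 water and removes 0.706 of that water:
0.706×0.846×(1−α)×1678 = 660.63
(1−α) = 660.63/1002.2 = 0.6592;  α = 0.3408.

0.341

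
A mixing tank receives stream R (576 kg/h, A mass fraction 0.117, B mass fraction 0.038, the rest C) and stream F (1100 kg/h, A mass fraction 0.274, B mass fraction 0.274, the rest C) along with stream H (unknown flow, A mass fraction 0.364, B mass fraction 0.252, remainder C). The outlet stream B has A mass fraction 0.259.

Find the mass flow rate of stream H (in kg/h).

621.8 kg/h

Let H be the unknown flow. Total out = 1676 + H.
A balance: 368.79 + 0.364·H = 0.259·(1676 + H)
(0.364 − 0.259)·H = 0.259×1676 − 368.79 = 65.292
H = 65.292 / 0.105 = 621.83 kg/h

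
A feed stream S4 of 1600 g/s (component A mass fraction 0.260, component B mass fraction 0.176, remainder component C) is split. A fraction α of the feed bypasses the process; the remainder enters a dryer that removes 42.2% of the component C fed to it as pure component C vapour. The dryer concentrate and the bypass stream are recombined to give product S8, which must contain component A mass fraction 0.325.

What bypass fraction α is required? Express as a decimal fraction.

0.160

All 1600×0.260 = 416 g/s of component A reaches S8, so S8 = 416/0.325 = 1280 g/s and vapour = 320 g/s.
The evaporator receives (1−α)·1600 of feed at 0.564 component C and removes 0.422 of that component C:
0.422×0.564×(1−α)×1600 = 320
(1−α) = 320/380.81 = 0.8403;  α = 0.1597.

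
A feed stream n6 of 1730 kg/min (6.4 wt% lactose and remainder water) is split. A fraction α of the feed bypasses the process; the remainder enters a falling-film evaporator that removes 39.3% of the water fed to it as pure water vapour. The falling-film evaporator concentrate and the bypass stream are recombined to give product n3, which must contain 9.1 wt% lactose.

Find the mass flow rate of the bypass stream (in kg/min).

All 1730×0.064 = 110.72 kg/min of lactose reaches n3, so n3 = 110.72/0.091 = 1216.7 kg/min and vapour = 513.3 kg/min.
The evaporator receives (1−α)·1730 of feed at 0.936 water and removes 0.393 of that water:
0.393×0.936×(1−α)×1730 = 513.3
(1−α) = 513.3/636.38 = 0.8066;  α = 0.1934.
Bypass flow = 0.1934×1730 = 334.6 kg/min.

334.6 kg/min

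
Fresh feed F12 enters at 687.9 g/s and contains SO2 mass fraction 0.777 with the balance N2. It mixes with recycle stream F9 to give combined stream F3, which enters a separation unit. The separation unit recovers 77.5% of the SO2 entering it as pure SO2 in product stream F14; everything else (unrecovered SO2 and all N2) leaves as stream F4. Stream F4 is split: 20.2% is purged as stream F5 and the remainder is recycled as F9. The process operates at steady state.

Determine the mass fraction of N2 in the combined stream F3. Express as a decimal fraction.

0.538

N2 enters only via F12 and leaves only via the purge: 687.9×0.223 = 0.202×(N2 in F4), and the separation unit passes all N2, so N2 in F3 = N2 in F4 = 759.41 g/s.
SO2 in F3: m_A = 687.9×0.777 + (1−0.202)·(1−0.775)·m_A, so m_A = 534.5/0.8205 = 651.47 g/s.
F3 = 651.47 + 759.41 = 1410.9 g/s.
N2 fraction in F3 = 759.41/1410.9 = 0.538.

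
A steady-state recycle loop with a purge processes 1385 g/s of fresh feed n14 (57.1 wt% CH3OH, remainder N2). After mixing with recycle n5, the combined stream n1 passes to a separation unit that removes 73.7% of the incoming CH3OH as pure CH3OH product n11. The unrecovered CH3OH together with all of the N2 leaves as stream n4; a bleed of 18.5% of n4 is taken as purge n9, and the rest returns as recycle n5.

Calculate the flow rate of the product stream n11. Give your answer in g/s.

CH3OH in n1: m_A = 1385×0.571 + (1−0.185)·(1−0.737)·m_A, so m_A = 790.83/0.7857 = 1006.6 g/s.
Product n11 = 0.737×1006.6 = 741.86 g/s.

741.9 g/s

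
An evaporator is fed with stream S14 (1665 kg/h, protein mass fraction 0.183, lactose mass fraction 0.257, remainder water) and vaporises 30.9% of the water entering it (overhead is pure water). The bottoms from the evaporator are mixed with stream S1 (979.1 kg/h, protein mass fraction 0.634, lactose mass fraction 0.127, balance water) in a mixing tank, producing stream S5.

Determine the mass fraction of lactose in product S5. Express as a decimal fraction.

Vapour removed = 0.309×0.560×1665 = 288.11 kg/h; concentrate = 1376.9 kg/h.
lactose reaching the mixer = 427.91 (from concentrate) + 979.1×0.127 = 552.25 kg/h.
Product flow = 1376.9 + 979.1 = 2356 kg/h; lactose fraction = 0.234.

0.234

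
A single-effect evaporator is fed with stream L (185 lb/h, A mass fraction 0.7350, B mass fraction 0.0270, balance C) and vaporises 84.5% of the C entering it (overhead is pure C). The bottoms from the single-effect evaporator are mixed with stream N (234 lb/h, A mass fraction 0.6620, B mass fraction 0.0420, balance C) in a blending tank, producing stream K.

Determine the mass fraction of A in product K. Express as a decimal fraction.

Vapour removed = 0.845×0.238×185 = 37.205 lb/h; concentrate = 147.79 lb/h.
A reaching the mixer = 135.97 (from concentrate) + 234×0.662 = 290.88 lb/h.
Product flow = 147.79 + 234 = 381.79 lb/h; A fraction = 0.7619.

0.7619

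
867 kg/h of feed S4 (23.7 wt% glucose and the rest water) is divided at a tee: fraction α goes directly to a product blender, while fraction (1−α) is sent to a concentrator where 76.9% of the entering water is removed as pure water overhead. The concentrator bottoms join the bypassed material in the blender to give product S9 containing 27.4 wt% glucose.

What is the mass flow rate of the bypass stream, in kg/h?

All 867×0.237 = 205.48 kg/h of glucose reaches S9, so S9 = 205.48/0.274 = 749.92 kg/h and vapour = 117.08 kg/h.
The evaporator receives (1−α)·867 of feed at 0.763 water and removes 0.769 of that water:
0.769×0.763×(1−α)×867 = 117.08
(1−α) = 117.08/508.71 = 0.2301;  α = 0.7699.
Bypass flow = 0.7699×867 = 667.46 kg/h.

667.5 kg/h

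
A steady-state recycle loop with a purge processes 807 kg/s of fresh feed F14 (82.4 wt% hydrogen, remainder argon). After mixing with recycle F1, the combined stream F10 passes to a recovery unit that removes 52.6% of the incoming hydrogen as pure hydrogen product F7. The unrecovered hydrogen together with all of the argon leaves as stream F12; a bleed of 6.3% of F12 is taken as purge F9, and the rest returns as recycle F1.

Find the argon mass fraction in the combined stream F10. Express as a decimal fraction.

argon enters only via F14 and leaves only via the purge: 807×0.176 = 0.063×(argon in F12), and the recovery unit passes all argon, so argon in F10 = argon in F12 = 2254.5 kg/s.
hydrogen in F10: m_A = 807×0.824 + (1−0.063)·(1−0.526)·m_A, so m_A = 664.97/0.5559 = 1196.3 kg/s.
F10 = 1196.3 + 2254.5 = 3450.8 kg/s.
argon fraction in F10 = 2254.5/3450.8 = 0.653.

0.653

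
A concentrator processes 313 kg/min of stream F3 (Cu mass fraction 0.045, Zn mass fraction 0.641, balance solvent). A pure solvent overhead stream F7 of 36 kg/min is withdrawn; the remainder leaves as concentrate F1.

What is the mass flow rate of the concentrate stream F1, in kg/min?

Concentrate = 313 − 36 = 277 kg/min.

277 kg/min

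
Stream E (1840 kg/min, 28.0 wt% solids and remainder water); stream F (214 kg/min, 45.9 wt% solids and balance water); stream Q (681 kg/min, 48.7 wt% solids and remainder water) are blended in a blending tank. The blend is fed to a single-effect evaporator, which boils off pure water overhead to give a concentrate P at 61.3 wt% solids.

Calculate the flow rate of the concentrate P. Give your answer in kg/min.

1542 kg/min

solids entering = 1840×0.280 + 214×0.459 + 681×0.487 = 945.07 kg/min.
All solids reports to P, so P = 945.07/0.613 = 1541.7 kg/min.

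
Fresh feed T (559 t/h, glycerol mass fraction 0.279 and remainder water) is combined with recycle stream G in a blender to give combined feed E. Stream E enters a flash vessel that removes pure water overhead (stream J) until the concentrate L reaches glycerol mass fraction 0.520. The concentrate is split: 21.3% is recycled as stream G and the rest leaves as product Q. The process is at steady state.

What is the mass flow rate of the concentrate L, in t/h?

Overall glycerol balance (none leaves overhead): glycerol in fresh feed = glycerol in product, i.e. 559×0.279 = (1−0.213)·L·0.520.
L = 155.96/(0.520×0.787) = 381.1 t/h.

381.1 t/h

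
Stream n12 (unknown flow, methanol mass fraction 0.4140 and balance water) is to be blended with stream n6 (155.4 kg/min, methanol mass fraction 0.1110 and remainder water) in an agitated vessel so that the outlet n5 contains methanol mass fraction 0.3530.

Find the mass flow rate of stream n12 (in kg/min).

616.5 kg/min

Let n12 be the unknown flow. Total out = 155.4 + n12.
methanol balance: 17.249 + 0.414·n12 = 0.353·(155.4 + n12)
(0.414 − 0.353)·n12 = 0.353×155.4 − 17.249 = 37.607
n12 = 37.607 / 0.061 = 616.5 kg/min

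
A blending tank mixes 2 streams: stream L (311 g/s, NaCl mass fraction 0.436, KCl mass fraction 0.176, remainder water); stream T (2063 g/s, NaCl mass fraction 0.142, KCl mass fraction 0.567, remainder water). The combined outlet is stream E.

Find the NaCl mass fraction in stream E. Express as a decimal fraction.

0.181

Total flow out = 311 + 2063 = 2374 g/s.
NaCl in = 311×0.436 + 2063×0.142 = 428.54 g/s.
NaCl mass fraction in E = 428.54/2374 = 0.181.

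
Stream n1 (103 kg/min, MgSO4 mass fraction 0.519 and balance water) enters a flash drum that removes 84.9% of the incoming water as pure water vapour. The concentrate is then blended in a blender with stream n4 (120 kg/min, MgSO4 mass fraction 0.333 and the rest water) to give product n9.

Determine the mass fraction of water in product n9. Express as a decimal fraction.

Vapour removed = 0.849×0.481×103 = 42.062 kg/min; concentrate = 60.938 kg/min.
water reaching the mixer = 7.481 (from concentrate) + 120×0.667 = 87.521 kg/min.
Product flow = 60.938 + 120 = 180.94 kg/min; water fraction = 0.484.

0.484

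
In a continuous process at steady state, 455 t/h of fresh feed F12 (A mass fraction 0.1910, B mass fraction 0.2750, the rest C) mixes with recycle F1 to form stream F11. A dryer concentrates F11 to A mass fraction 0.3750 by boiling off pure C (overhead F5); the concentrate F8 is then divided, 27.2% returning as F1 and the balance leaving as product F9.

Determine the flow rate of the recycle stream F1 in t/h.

Overall A balance (none leaves overhead): A in fresh feed = A in product, i.e. 455×0.191 = (1−0.272)·F8·0.375.
F8 = 86.905/(0.375×0.728) = 318.33 t/h.
Recycle F1 = 0.272×318.33 = 86.587 t/h.

86.59 t/h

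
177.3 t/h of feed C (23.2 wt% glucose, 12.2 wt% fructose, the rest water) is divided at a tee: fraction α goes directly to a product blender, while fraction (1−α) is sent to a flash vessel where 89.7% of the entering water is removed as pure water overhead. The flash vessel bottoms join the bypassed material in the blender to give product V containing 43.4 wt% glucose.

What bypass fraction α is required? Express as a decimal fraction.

0.197

All 177.3×0.232 = 41.134 t/h of glucose reaches V, so V = 41.134/0.434 = 94.778 t/h and vapour = 82.522 t/h.
The evaporator receives (1−α)·177.3 of feed at 0.646 water and removes 0.897 of that water:
0.897×0.646×(1−α)×177.3 = 82.522
(1−α) = 82.522/102.74 = 0.8032;  α = 0.1968.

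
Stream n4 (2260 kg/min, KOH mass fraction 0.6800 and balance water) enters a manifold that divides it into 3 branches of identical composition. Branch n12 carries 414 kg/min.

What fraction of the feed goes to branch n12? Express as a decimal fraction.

Fraction to n12 = 414/2260 = 0.1832.

0.183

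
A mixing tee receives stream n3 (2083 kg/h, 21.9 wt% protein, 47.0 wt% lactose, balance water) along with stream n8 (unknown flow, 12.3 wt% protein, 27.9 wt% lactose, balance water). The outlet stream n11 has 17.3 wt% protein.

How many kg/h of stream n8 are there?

1916 kg/h

Let n8 be the unknown flow. Total out = 2083 + n8.
protein balance: 456.18 + 0.123·n8 = 0.173·(2083 + n8)
(0.123 − 0.173)·n8 = 0.173×2083 − 456.18 = -95.818
n8 = -95.818 / -0.050 = 1916.4 kg/h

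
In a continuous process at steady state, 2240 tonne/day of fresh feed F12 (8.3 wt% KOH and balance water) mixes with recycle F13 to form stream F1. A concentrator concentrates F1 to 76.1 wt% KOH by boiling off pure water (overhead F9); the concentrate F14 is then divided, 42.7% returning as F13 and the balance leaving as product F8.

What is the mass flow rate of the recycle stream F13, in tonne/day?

Overall KOH balance (none leaves overhead): KOH in fresh feed = KOH in product, i.e. 2240×0.083 = (1−0.427)·F14·0.761.
F14 = 185.92/(0.761×0.573) = 426.37 tonne/day.
Recycle F13 = 0.427×426.37 = 182.06 tonne/day.

182.1 tonne/day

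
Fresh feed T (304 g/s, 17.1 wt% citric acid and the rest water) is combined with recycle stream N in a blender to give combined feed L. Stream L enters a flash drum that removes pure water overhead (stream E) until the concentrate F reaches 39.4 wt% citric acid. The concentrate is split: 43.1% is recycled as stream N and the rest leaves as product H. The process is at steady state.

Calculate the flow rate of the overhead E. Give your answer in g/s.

Overall citric acid balance (none leaves overhead): citric acid in fresh feed = citric acid in product, i.e. 304×0.171 = (1−0.431)·F·0.394.
F = 51.984/(0.394×0.569) = 231.88 g/s.
Recycle N = 0.431×231.88 = 99.94 g/s.
Combined feed L = 304 + 99.94 = 403.94 g/s.
Overhead E = L − F = 403.94 − 231.88 = 172.06 g/s.

172.1 g/s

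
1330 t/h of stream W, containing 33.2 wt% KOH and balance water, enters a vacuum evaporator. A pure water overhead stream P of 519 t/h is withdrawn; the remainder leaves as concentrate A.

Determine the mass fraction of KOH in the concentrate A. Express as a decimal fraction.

KOH is not removed: 1330×0.332 = 441.56 t/h of KOH enters A.
Concentrate = 1330 − 519 = 811 t/h.
Mass fraction = 441.56/811 = 0.544.

0.544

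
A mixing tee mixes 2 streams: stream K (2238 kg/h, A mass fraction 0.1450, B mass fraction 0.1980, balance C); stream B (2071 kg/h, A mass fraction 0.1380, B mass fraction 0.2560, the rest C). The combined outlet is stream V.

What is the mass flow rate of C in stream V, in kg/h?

2725 kg/h

C out = C in = 2238×0.657 + 2071×0.606 = 2725.4 kg/h.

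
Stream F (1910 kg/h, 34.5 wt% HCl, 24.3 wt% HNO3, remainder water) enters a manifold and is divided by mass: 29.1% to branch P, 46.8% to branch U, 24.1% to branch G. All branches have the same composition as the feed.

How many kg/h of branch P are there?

Branch P flow = 0.291×1910 = 555.81 kg/h.

555.8 kg/h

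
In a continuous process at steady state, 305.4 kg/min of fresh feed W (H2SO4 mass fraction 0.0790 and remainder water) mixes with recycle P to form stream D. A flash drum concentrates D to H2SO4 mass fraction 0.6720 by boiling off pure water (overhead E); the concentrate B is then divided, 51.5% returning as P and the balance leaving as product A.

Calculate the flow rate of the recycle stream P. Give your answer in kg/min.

38.12 kg/min

Overall H2SO4 balance (none leaves overhead): H2SO4 in fresh feed = H2SO4 in product, i.e. 305.4×0.079 = (1−0.515)·B·0.672.
B = 24.127/(0.672×0.485) = 74.026 kg/min.
Recycle P = 0.515×74.026 = 38.123 kg/min.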